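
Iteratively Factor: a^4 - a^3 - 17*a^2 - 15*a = (a - 5)*(a^3 + 4*a^2 + 3*a) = (a - 5)*(a + 1)*(a^2 + 3*a) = (a - 5)*(a + 1)*(a + 3)*(a)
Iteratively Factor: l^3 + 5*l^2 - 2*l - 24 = (l + 4)*(l^2 + l - 6) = (l - 2)*(l + 4)*(l + 3)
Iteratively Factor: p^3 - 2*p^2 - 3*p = (p + 1)*(p^2 - 3*p) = (p - 3)*(p + 1)*(p)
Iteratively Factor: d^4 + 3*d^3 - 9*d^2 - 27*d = (d + 3)*(d^3 - 9*d) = (d + 3)^2*(d^2 - 3*d) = (d - 3)*(d + 3)^2*(d)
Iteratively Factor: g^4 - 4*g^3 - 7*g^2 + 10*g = (g + 2)*(g^3 - 6*g^2 + 5*g) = g*(g + 2)*(g^2 - 6*g + 5) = g*(g - 5)*(g + 2)*(g - 1)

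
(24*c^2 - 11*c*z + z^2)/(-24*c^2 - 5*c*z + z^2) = (-3*c + z)/(3*c + z)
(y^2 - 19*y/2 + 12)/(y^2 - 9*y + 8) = (y - 3/2)/(y - 1)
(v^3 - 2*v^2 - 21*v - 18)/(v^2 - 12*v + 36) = (v^2 + 4*v + 3)/(v - 6)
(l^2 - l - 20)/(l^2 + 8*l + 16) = (l - 5)/(l + 4)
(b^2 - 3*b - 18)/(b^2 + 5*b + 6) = (b - 6)/(b + 2)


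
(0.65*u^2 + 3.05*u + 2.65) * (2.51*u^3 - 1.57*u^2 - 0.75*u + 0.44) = 1.6315*u^5 + 6.635*u^4 + 1.3755*u^3 - 6.162*u^2 - 0.6455*u + 1.166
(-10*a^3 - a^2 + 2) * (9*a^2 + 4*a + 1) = -90*a^5 - 49*a^4 - 14*a^3 + 17*a^2 + 8*a + 2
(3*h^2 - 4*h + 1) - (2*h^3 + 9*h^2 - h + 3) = -2*h^3 - 6*h^2 - 3*h - 2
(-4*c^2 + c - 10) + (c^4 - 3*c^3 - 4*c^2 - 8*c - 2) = c^4 - 3*c^3 - 8*c^2 - 7*c - 12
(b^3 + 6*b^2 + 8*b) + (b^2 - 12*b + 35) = b^3 + 7*b^2 - 4*b + 35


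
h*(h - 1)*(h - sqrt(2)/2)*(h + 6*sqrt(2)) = h^4 - h^3 + 11*sqrt(2)*h^3/2 - 11*sqrt(2)*h^2/2 - 6*h^2 + 6*h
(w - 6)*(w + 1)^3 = w^4 - 3*w^3 - 15*w^2 - 17*w - 6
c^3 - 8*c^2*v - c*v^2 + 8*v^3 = (c - 8*v)*(c - v)*(c + v)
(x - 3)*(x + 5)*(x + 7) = x^3 + 9*x^2 - x - 105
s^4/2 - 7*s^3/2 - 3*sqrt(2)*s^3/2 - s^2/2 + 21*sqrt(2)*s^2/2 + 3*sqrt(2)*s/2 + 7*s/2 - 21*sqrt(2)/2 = (s/2 + 1/2)*(s - 7)*(s - 1)*(s - 3*sqrt(2))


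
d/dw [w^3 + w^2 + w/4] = 3*w^2 + 2*w + 1/4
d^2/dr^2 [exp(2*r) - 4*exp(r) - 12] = 4*(exp(r) - 1)*exp(r)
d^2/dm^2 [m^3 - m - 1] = 6*m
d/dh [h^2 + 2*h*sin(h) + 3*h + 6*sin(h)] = 2*h*cos(h) + 2*h + 2*sin(h) + 6*cos(h) + 3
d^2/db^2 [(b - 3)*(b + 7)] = 2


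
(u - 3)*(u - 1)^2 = u^3 - 5*u^2 + 7*u - 3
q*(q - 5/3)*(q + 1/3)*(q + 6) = q^4 + 14*q^3/3 - 77*q^2/9 - 10*q/3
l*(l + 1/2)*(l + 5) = l^3 + 11*l^2/2 + 5*l/2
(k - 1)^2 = k^2 - 2*k + 1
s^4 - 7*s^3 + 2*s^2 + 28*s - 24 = (s - 6)*(s - 2)*(s - 1)*(s + 2)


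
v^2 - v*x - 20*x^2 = (v - 5*x)*(v + 4*x)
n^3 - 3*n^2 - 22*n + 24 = (n - 6)*(n - 1)*(n + 4)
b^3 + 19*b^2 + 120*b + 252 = (b + 6)^2*(b + 7)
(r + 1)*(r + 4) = r^2 + 5*r + 4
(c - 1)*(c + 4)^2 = c^3 + 7*c^2 + 8*c - 16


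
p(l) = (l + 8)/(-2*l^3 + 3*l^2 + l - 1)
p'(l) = (l + 8)*(6*l^2 - 6*l - 1)/(-2*l^3 + 3*l^2 + l - 1)^2 + 1/(-2*l^3 + 3*l^2 + l - 1)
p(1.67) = -34.76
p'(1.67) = 710.12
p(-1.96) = 0.26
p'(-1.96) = 0.41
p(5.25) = -0.07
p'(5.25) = 0.04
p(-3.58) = 0.04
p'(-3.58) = 0.04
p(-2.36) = 0.14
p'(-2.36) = 0.19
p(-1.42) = 0.70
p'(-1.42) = 1.58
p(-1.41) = 0.72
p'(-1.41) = 1.63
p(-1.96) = 0.26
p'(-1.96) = 0.41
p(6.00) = -0.04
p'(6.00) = 0.02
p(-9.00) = 0.00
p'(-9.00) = 0.00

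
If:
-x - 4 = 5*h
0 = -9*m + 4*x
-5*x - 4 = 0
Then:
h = -16/25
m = -16/45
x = -4/5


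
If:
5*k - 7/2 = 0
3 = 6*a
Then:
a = 1/2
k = 7/10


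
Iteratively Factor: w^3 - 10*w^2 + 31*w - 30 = (w - 3)*(w^2 - 7*w + 10) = (w - 3)*(w - 2)*(w - 5)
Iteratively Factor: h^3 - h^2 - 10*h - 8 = (h - 4)*(h^2 + 3*h + 2) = (h - 4)*(h + 2)*(h + 1)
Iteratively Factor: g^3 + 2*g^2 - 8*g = (g - 2)*(g^2 + 4*g) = (g - 2)*(g + 4)*(g)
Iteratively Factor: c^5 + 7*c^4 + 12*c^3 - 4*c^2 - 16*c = (c + 2)*(c^4 + 5*c^3 + 2*c^2 - 8*c) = (c - 1)*(c + 2)*(c^3 + 6*c^2 + 8*c) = (c - 1)*(c + 2)*(c + 4)*(c^2 + 2*c) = c*(c - 1)*(c + 2)*(c + 4)*(c + 2)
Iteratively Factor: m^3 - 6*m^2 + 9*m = (m)*(m^2 - 6*m + 9) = m*(m - 3)*(m - 3)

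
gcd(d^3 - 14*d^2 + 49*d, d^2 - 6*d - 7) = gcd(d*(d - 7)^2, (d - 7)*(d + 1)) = d - 7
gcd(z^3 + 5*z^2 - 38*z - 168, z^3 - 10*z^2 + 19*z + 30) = z - 6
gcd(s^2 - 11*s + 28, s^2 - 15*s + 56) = s - 7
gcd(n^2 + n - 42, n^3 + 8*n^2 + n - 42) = n + 7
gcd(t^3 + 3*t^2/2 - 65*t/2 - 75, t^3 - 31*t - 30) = t^2 - t - 30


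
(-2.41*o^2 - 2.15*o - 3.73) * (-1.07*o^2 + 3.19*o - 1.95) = 2.5787*o^4 - 5.3874*o^3 + 1.8321*o^2 - 7.7062*o + 7.2735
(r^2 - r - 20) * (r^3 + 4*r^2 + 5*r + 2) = r^5 + 3*r^4 - 19*r^3 - 83*r^2 - 102*r - 40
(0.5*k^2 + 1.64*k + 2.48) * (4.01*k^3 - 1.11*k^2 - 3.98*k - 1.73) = 2.005*k^5 + 6.0214*k^4 + 6.1344*k^3 - 10.145*k^2 - 12.7076*k - 4.2904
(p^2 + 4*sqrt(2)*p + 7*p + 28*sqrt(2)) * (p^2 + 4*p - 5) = p^4 + 4*sqrt(2)*p^3 + 11*p^3 + 23*p^2 + 44*sqrt(2)*p^2 - 35*p + 92*sqrt(2)*p - 140*sqrt(2)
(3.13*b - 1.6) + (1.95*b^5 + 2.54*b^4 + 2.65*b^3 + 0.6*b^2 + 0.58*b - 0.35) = 1.95*b^5 + 2.54*b^4 + 2.65*b^3 + 0.6*b^2 + 3.71*b - 1.95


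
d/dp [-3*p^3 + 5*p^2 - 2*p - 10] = -9*p^2 + 10*p - 2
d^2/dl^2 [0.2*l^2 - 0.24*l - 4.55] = 0.400000000000000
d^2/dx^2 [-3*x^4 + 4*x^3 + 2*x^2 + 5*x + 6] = -36*x^2 + 24*x + 4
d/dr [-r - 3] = -1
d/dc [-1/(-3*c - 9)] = -1/(3*(c + 3)^2)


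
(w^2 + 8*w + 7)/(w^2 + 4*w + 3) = (w + 7)/(w + 3)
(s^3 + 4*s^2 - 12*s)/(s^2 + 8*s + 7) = s*(s^2 + 4*s - 12)/(s^2 + 8*s + 7)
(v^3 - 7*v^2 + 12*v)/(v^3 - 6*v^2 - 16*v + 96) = v*(v - 3)/(v^2 - 2*v - 24)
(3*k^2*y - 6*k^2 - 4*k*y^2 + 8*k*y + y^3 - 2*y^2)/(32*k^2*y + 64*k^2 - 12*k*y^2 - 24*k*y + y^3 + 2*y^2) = (3*k^2*y - 6*k^2 - 4*k*y^2 + 8*k*y + y^3 - 2*y^2)/(32*k^2*y + 64*k^2 - 12*k*y^2 - 24*k*y + y^3 + 2*y^2)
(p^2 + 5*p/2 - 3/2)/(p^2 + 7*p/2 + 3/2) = (2*p - 1)/(2*p + 1)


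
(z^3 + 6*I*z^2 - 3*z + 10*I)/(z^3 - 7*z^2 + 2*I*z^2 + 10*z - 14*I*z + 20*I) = (z^2 + 4*I*z + 5)/(z^2 - 7*z + 10)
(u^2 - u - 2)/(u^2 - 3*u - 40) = (-u^2 + u + 2)/(-u^2 + 3*u + 40)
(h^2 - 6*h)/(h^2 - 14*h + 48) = h/(h - 8)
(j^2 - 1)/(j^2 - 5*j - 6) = (j - 1)/(j - 6)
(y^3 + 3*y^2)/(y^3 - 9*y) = y/(y - 3)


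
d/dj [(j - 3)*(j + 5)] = 2*j + 2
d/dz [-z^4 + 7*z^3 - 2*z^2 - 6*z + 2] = -4*z^3 + 21*z^2 - 4*z - 6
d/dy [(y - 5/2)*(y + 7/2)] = 2*y + 1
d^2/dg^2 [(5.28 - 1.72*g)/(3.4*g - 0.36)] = 117.86304/(3.4*g - 0.36)^3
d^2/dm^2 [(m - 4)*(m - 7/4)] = 2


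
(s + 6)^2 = s^2 + 12*s + 36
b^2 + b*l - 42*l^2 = (b - 6*l)*(b + 7*l)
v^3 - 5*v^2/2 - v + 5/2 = (v - 5/2)*(v - 1)*(v + 1)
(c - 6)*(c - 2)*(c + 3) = c^3 - 5*c^2 - 12*c + 36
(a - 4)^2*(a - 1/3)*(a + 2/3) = a^4 - 23*a^3/3 + 118*a^2/9 + 64*a/9 - 32/9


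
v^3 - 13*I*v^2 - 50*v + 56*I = (v - 7*I)*(v - 4*I)*(v - 2*I)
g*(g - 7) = g^2 - 7*g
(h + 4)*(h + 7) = h^2 + 11*h + 28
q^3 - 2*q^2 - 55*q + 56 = (q - 8)*(q - 1)*(q + 7)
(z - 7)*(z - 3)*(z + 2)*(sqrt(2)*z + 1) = sqrt(2)*z^4 - 8*sqrt(2)*z^3 + z^3 - 8*z^2 + sqrt(2)*z^2 + z + 42*sqrt(2)*z + 42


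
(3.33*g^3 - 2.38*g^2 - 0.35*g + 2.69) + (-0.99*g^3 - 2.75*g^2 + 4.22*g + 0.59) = 2.34*g^3 - 5.13*g^2 + 3.87*g + 3.28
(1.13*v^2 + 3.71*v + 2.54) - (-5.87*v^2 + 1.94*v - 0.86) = 7.0*v^2 + 1.77*v + 3.4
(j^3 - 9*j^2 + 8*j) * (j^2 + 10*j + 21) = j^5 + j^4 - 61*j^3 - 109*j^2 + 168*j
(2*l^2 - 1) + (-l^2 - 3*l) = l^2 - 3*l - 1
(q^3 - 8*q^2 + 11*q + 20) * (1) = q^3 - 8*q^2 + 11*q + 20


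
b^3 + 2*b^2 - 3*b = b*(b - 1)*(b + 3)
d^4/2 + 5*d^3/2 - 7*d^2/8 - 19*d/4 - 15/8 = (d/2 + 1/4)*(d - 3/2)*(d + 1)*(d + 5)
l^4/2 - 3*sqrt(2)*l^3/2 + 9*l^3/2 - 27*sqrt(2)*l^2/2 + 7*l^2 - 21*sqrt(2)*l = l*(l/2 + 1)*(l + 7)*(l - 3*sqrt(2))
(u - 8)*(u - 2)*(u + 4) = u^3 - 6*u^2 - 24*u + 64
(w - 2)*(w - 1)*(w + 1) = w^3 - 2*w^2 - w + 2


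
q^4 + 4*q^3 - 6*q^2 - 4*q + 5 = (q - 1)^2*(q + 1)*(q + 5)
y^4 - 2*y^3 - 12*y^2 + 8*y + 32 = (y - 4)*(y - 2)*(y + 2)^2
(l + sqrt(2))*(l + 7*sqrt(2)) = l^2 + 8*sqrt(2)*l + 14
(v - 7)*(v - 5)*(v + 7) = v^3 - 5*v^2 - 49*v + 245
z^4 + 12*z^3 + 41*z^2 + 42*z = z*(z + 2)*(z + 3)*(z + 7)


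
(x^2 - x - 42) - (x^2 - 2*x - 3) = x - 39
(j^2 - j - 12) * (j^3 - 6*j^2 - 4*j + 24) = j^5 - 7*j^4 - 10*j^3 + 100*j^2 + 24*j - 288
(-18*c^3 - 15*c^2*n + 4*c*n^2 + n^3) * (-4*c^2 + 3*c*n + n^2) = 72*c^5 + 6*c^4*n - 79*c^3*n^2 - 7*c^2*n^3 + 7*c*n^4 + n^5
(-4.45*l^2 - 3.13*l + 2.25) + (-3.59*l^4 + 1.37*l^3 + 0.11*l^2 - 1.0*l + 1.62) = -3.59*l^4 + 1.37*l^3 - 4.34*l^2 - 4.13*l + 3.87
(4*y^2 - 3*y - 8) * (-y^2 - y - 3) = -4*y^4 - y^3 - y^2 + 17*y + 24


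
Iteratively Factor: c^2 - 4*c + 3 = (c - 1)*(c - 3)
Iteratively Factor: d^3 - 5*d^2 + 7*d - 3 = (d - 3)*(d^2 - 2*d + 1) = (d - 3)*(d - 1)*(d - 1)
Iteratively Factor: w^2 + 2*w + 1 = (w + 1)*(w + 1)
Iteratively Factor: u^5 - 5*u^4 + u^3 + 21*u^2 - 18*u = (u)*(u^4 - 5*u^3 + u^2 + 21*u - 18) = u*(u - 3)*(u^3 - 2*u^2 - 5*u + 6) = u*(u - 3)^2*(u^2 + u - 2) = u*(u - 3)^2*(u + 2)*(u - 1)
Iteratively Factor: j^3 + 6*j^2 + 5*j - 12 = (j + 3)*(j^2 + 3*j - 4) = (j - 1)*(j + 3)*(j + 4)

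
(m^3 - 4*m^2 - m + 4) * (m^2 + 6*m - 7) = m^5 + 2*m^4 - 32*m^3 + 26*m^2 + 31*m - 28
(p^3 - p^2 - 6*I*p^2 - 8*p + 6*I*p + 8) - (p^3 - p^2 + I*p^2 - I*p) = -7*I*p^2 - 8*p + 7*I*p + 8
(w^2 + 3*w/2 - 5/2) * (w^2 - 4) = w^4 + 3*w^3/2 - 13*w^2/2 - 6*w + 10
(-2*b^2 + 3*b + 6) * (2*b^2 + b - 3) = -4*b^4 + 4*b^3 + 21*b^2 - 3*b - 18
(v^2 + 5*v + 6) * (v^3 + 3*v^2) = v^5 + 8*v^4 + 21*v^3 + 18*v^2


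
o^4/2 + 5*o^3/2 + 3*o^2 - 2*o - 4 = (o/2 + 1)*(o - 1)*(o + 2)^2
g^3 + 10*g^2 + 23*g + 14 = (g + 1)*(g + 2)*(g + 7)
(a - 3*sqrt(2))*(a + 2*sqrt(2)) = a^2 - sqrt(2)*a - 12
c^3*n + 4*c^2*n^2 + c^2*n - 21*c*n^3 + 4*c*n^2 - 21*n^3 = (c - 3*n)*(c + 7*n)*(c*n + n)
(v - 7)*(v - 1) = v^2 - 8*v + 7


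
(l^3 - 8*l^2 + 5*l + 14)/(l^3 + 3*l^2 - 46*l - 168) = (l^2 - l - 2)/(l^2 + 10*l + 24)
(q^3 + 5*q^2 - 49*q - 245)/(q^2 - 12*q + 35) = (q^2 + 12*q + 35)/(q - 5)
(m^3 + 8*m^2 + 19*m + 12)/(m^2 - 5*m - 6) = (m^2 + 7*m + 12)/(m - 6)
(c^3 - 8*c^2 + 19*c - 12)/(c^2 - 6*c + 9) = (c^2 - 5*c + 4)/(c - 3)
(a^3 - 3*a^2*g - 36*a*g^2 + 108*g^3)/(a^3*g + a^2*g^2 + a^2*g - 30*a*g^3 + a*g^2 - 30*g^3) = (a^2 - 9*a*g + 18*g^2)/(g*(a^2 - 5*a*g + a - 5*g))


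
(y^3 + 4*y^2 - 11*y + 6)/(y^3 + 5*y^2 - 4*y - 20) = (y^3 + 4*y^2 - 11*y + 6)/(y^3 + 5*y^2 - 4*y - 20)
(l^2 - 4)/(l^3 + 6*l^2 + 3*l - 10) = (l - 2)/(l^2 + 4*l - 5)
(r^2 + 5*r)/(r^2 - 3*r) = (r + 5)/(r - 3)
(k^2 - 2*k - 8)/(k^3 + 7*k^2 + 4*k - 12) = (k - 4)/(k^2 + 5*k - 6)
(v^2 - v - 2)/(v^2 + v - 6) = (v + 1)/(v + 3)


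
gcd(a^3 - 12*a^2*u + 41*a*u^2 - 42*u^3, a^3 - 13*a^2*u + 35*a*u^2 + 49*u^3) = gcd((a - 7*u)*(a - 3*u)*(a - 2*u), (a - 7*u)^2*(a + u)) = -a + 7*u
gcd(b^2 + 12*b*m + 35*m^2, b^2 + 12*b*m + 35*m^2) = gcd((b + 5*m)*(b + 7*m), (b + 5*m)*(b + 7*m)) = b^2 + 12*b*m + 35*m^2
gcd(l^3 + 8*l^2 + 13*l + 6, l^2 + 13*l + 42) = l + 6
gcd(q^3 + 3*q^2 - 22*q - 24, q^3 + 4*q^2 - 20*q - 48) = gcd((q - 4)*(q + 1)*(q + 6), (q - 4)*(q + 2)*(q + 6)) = q^2 + 2*q - 24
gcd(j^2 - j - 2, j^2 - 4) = j - 2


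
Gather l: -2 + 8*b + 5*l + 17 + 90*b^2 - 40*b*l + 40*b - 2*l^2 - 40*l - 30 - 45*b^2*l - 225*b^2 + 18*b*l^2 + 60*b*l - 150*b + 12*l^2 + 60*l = -135*b^2 - 102*b + l^2*(18*b + 10) + l*(-45*b^2 + 20*b + 25) - 15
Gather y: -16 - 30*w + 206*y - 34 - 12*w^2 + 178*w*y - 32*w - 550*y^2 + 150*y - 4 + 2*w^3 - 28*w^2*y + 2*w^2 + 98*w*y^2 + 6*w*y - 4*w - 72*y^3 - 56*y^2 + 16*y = 2*w^3 - 10*w^2 - 66*w - 72*y^3 + y^2*(98*w - 606) + y*(-28*w^2 + 184*w + 372) - 54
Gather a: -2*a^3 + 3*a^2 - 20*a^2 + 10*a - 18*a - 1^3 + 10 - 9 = -2*a^3 - 17*a^2 - 8*a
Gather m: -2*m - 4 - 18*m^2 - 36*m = -18*m^2 - 38*m - 4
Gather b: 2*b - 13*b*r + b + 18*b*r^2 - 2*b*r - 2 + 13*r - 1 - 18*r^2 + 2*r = b*(18*r^2 - 15*r + 3) - 18*r^2 + 15*r - 3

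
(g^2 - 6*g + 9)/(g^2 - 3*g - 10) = (-g^2 + 6*g - 9)/(-g^2 + 3*g + 10)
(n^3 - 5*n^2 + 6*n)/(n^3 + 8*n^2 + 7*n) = (n^2 - 5*n + 6)/(n^2 + 8*n + 7)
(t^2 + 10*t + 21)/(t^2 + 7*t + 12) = (t + 7)/(t + 4)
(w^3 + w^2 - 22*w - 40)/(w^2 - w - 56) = (-w^3 - w^2 + 22*w + 40)/(-w^2 + w + 56)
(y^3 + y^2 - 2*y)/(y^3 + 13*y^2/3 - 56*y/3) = 3*(y^2 + y - 2)/(3*y^2 + 13*y - 56)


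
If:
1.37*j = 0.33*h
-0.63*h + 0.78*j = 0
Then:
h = 0.00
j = 0.00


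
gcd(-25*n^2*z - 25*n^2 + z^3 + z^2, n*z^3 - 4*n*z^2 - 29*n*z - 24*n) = z + 1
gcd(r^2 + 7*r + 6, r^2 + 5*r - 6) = r + 6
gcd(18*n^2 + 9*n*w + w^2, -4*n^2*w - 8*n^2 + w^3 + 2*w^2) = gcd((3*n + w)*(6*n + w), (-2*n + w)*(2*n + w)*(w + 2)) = 1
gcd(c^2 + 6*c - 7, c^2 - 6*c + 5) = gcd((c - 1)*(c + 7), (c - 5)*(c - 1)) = c - 1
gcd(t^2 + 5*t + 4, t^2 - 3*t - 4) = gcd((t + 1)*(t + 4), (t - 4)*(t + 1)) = t + 1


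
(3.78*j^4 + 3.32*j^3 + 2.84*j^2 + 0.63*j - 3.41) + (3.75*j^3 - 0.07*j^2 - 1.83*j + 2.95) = 3.78*j^4 + 7.07*j^3 + 2.77*j^2 - 1.2*j - 0.46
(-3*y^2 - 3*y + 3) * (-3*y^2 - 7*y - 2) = 9*y^4 + 30*y^3 + 18*y^2 - 15*y - 6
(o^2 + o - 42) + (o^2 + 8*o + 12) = 2*o^2 + 9*o - 30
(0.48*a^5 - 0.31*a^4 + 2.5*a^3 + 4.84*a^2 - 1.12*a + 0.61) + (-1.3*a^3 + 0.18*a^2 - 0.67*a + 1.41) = 0.48*a^5 - 0.31*a^4 + 1.2*a^3 + 5.02*a^2 - 1.79*a + 2.02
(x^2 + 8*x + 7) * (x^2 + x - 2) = x^4 + 9*x^3 + 13*x^2 - 9*x - 14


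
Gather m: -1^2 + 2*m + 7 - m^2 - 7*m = -m^2 - 5*m + 6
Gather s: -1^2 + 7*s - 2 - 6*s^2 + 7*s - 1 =-6*s^2 + 14*s - 4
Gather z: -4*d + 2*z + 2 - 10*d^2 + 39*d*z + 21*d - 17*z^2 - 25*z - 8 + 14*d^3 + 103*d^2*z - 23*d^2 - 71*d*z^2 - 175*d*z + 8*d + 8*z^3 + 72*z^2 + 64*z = 14*d^3 - 33*d^2 + 25*d + 8*z^3 + z^2*(55 - 71*d) + z*(103*d^2 - 136*d + 41) - 6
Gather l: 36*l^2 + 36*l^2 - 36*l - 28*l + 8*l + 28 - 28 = 72*l^2 - 56*l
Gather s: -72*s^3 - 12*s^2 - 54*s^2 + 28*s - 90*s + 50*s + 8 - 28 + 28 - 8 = -72*s^3 - 66*s^2 - 12*s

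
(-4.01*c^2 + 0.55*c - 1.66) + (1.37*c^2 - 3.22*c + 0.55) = -2.64*c^2 - 2.67*c - 1.11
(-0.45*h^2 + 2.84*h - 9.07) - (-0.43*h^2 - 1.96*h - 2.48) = -0.02*h^2 + 4.8*h - 6.59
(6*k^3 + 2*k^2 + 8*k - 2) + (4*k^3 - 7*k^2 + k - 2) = 10*k^3 - 5*k^2 + 9*k - 4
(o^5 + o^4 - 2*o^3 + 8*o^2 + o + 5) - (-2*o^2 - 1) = o^5 + o^4 - 2*o^3 + 10*o^2 + o + 6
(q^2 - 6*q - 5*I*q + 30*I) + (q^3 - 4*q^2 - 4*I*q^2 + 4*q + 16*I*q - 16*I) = q^3 - 3*q^2 - 4*I*q^2 - 2*q + 11*I*q + 14*I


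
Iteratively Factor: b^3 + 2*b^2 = (b + 2)*(b^2) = b*(b + 2)*(b)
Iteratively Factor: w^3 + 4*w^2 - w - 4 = (w - 1)*(w^2 + 5*w + 4) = (w - 1)*(w + 4)*(w + 1)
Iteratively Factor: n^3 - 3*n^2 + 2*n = (n - 1)*(n^2 - 2*n) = n*(n - 1)*(n - 2)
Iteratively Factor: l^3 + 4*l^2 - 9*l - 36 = (l - 3)*(l^2 + 7*l + 12) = (l - 3)*(l + 4)*(l + 3)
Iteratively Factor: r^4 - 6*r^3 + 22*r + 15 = (r + 1)*(r^3 - 7*r^2 + 7*r + 15) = (r - 3)*(r + 1)*(r^2 - 4*r - 5) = (r - 5)*(r - 3)*(r + 1)*(r + 1)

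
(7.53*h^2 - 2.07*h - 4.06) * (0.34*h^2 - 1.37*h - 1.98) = 2.5602*h^4 - 11.0199*h^3 - 13.4539*h^2 + 9.6608*h + 8.0388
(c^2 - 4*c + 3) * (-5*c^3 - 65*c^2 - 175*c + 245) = -5*c^5 - 45*c^4 + 70*c^3 + 750*c^2 - 1505*c + 735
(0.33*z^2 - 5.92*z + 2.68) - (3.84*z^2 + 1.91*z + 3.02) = -3.51*z^2 - 7.83*z - 0.34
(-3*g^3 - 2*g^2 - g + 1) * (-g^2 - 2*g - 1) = 3*g^5 + 8*g^4 + 8*g^3 + 3*g^2 - g - 1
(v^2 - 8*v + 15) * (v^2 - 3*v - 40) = v^4 - 11*v^3 - v^2 + 275*v - 600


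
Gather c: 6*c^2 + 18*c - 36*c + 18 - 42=6*c^2 - 18*c - 24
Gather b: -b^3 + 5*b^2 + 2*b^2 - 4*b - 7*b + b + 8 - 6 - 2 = -b^3 + 7*b^2 - 10*b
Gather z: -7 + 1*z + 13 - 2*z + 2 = 8 - z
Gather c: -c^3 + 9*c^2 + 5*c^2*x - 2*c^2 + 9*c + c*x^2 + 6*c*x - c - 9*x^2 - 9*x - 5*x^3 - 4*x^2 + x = -c^3 + c^2*(5*x + 7) + c*(x^2 + 6*x + 8) - 5*x^3 - 13*x^2 - 8*x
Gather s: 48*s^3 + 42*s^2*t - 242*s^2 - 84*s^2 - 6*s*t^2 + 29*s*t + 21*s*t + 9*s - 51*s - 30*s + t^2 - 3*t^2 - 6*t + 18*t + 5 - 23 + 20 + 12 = 48*s^3 + s^2*(42*t - 326) + s*(-6*t^2 + 50*t - 72) - 2*t^2 + 12*t + 14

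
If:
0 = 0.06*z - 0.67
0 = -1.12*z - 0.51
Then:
No Solution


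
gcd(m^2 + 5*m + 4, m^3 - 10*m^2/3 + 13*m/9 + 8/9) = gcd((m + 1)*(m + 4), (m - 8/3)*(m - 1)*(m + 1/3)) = 1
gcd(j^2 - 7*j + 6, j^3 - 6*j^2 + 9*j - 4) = j - 1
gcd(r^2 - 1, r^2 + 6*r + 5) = r + 1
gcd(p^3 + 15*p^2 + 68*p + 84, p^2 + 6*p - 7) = p + 7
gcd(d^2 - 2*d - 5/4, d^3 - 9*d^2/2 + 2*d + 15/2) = d - 5/2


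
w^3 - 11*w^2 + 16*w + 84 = (w - 7)*(w - 6)*(w + 2)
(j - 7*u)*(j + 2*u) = j^2 - 5*j*u - 14*u^2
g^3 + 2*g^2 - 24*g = g*(g - 4)*(g + 6)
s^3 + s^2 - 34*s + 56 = (s - 4)*(s - 2)*(s + 7)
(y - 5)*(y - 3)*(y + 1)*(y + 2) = y^4 - 5*y^3 - 7*y^2 + 29*y + 30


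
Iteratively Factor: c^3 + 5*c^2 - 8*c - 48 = (c + 4)*(c^2 + c - 12) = (c + 4)^2*(c - 3)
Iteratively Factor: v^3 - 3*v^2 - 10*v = (v + 2)*(v^2 - 5*v) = v*(v + 2)*(v - 5)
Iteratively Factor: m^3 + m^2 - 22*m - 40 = (m + 4)*(m^2 - 3*m - 10) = (m - 5)*(m + 4)*(m + 2)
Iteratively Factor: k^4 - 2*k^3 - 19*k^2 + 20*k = (k)*(k^3 - 2*k^2 - 19*k + 20) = k*(k - 5)*(k^2 + 3*k - 4) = k*(k - 5)*(k + 4)*(k - 1)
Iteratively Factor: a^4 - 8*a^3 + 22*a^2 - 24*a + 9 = (a - 1)*(a^3 - 7*a^2 + 15*a - 9) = (a - 1)^2*(a^2 - 6*a + 9) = (a - 3)*(a - 1)^2*(a - 3)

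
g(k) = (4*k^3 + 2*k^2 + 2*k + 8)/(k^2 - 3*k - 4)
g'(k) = (3 - 2*k)*(4*k^3 + 2*k^2 + 2*k + 8)/(k^2 - 3*k - 4)^2 + (12*k^2 + 4*k + 2)/(k^2 - 3*k - 4) = 4*(k^4 - 6*k^3 - 14*k^2 - 8*k + 4)/(k^4 - 6*k^3 + k^2 + 24*k + 16)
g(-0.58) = -3.50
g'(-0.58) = 5.64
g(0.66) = -2.05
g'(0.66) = -1.16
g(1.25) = -3.46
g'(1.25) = -3.88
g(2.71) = -22.51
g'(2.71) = -32.48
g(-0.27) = -2.41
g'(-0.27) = 2.17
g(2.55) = -17.96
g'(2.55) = -24.85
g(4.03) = 2056.63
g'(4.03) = -67551.52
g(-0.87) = -8.12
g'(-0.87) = 48.77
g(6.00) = 68.29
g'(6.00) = -11.18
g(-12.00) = -37.73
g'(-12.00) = 3.77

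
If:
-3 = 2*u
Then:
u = -3/2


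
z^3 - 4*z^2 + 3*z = z*(z - 3)*(z - 1)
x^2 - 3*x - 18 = (x - 6)*(x + 3)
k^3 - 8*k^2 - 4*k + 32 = (k - 8)*(k - 2)*(k + 2)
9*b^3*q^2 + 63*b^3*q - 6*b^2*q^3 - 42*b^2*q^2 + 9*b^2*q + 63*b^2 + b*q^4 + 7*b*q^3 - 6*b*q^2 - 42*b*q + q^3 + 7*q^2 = (-3*b + q)^2*(q + 7)*(b*q + 1)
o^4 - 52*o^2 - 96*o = o*(o - 8)*(o + 2)*(o + 6)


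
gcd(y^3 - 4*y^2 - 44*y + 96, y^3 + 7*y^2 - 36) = y^2 + 4*y - 12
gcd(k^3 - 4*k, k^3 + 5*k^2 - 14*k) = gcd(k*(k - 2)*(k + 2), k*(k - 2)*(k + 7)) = k^2 - 2*k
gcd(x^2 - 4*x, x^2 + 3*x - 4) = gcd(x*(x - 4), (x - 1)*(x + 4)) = 1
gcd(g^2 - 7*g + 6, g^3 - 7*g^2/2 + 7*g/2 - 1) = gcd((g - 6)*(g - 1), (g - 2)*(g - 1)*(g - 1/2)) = g - 1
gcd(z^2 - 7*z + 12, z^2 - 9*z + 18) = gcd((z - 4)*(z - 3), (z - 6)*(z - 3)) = z - 3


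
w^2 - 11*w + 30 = (w - 6)*(w - 5)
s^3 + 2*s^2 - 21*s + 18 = (s - 3)*(s - 1)*(s + 6)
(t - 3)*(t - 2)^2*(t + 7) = t^4 - 33*t^2 + 100*t - 84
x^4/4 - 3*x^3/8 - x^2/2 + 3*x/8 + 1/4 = (x/4 + 1/4)*(x - 2)*(x - 1)*(x + 1/2)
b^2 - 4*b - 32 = (b - 8)*(b + 4)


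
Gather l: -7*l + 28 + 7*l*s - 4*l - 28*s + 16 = l*(7*s - 11) - 28*s + 44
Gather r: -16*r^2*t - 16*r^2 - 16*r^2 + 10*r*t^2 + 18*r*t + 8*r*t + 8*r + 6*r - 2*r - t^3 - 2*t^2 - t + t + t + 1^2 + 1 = r^2*(-16*t - 32) + r*(10*t^2 + 26*t + 12) - t^3 - 2*t^2 + t + 2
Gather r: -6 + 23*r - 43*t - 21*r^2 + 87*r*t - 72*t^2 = -21*r^2 + r*(87*t + 23) - 72*t^2 - 43*t - 6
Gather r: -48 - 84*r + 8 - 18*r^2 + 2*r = -18*r^2 - 82*r - 40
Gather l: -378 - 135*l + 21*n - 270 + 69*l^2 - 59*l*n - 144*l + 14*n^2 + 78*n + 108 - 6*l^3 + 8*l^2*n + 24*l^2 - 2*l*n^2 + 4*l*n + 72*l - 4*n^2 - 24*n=-6*l^3 + l^2*(8*n + 93) + l*(-2*n^2 - 55*n - 207) + 10*n^2 + 75*n - 540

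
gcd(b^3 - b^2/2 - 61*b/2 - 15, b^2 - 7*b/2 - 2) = b + 1/2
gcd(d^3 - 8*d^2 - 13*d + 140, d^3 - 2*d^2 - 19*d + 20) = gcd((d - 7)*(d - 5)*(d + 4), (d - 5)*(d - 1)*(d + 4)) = d^2 - d - 20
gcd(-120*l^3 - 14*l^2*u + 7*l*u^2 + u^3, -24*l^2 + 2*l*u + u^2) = -24*l^2 + 2*l*u + u^2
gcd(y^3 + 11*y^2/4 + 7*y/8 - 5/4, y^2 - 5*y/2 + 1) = y - 1/2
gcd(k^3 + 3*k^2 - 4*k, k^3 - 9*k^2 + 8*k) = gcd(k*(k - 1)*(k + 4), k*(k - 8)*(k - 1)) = k^2 - k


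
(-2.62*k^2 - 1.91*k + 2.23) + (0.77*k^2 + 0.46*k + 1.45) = -1.85*k^2 - 1.45*k + 3.68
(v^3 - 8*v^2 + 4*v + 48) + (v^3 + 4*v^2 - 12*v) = 2*v^3 - 4*v^2 - 8*v + 48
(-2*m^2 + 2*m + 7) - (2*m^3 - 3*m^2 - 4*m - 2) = -2*m^3 + m^2 + 6*m + 9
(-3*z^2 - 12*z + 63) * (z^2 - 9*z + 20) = -3*z^4 + 15*z^3 + 111*z^2 - 807*z + 1260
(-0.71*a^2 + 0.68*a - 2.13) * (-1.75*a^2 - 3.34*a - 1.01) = 1.2425*a^4 + 1.1814*a^3 + 2.1734*a^2 + 6.4274*a + 2.1513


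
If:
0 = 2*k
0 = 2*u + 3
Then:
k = 0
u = -3/2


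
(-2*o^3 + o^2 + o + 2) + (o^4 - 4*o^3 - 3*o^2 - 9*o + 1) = o^4 - 6*o^3 - 2*o^2 - 8*o + 3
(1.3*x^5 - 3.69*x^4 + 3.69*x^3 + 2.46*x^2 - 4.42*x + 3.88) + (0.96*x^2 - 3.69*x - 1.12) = 1.3*x^5 - 3.69*x^4 + 3.69*x^3 + 3.42*x^2 - 8.11*x + 2.76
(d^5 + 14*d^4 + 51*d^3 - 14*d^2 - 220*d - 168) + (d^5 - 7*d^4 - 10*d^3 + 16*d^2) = 2*d^5 + 7*d^4 + 41*d^3 + 2*d^2 - 220*d - 168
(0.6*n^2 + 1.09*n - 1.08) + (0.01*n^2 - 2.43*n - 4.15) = 0.61*n^2 - 1.34*n - 5.23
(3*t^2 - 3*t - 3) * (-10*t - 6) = -30*t^3 + 12*t^2 + 48*t + 18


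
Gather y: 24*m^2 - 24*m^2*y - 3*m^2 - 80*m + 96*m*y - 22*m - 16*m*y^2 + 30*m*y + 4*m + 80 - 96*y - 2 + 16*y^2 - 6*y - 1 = 21*m^2 - 98*m + y^2*(16 - 16*m) + y*(-24*m^2 + 126*m - 102) + 77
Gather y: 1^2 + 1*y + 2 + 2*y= 3*y + 3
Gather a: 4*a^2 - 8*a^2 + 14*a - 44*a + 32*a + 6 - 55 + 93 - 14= -4*a^2 + 2*a + 30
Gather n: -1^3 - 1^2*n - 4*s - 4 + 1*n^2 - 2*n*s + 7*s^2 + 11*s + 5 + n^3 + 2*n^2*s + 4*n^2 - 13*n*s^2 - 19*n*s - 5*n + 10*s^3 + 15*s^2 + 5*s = n^3 + n^2*(2*s + 5) + n*(-13*s^2 - 21*s - 6) + 10*s^3 + 22*s^2 + 12*s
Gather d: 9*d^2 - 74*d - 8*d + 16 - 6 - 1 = 9*d^2 - 82*d + 9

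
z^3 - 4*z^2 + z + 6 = (z - 3)*(z - 2)*(z + 1)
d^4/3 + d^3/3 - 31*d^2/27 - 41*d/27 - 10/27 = (d/3 + 1/3)*(d - 2)*(d + 1/3)*(d + 5/3)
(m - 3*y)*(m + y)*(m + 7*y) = m^3 + 5*m^2*y - 17*m*y^2 - 21*y^3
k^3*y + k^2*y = k^2*(k*y + y)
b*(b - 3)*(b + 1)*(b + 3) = b^4 + b^3 - 9*b^2 - 9*b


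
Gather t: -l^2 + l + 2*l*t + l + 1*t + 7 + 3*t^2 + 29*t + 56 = -l^2 + 2*l + 3*t^2 + t*(2*l + 30) + 63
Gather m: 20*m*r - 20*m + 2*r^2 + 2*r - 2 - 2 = m*(20*r - 20) + 2*r^2 + 2*r - 4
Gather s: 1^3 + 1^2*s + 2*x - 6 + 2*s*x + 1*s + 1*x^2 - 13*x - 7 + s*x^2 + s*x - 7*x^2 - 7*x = s*(x^2 + 3*x + 2) - 6*x^2 - 18*x - 12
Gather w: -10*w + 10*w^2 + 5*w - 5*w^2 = 5*w^2 - 5*w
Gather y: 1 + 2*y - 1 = 2*y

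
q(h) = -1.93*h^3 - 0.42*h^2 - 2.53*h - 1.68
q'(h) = -5.79*h^2 - 0.84*h - 2.53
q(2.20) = -29.83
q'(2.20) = -32.40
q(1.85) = -20.02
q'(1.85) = -23.90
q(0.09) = -1.91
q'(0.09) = -2.65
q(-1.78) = 12.38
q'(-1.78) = -19.38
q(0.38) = -2.81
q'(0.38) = -3.69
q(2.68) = -48.63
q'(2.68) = -46.37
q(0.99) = -6.47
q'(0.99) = -9.04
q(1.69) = -16.47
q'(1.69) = -20.49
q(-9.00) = 1394.04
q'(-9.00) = -463.96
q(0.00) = -1.68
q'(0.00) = -2.53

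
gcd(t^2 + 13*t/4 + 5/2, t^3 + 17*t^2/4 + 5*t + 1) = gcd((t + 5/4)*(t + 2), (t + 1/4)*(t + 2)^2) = t + 2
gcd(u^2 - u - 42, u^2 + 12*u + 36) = u + 6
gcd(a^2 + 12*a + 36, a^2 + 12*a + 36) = a^2 + 12*a + 36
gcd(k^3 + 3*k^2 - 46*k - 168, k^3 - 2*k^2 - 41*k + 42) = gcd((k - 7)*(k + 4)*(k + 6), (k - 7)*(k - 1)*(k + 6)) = k^2 - k - 42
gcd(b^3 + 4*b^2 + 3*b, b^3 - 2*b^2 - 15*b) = b^2 + 3*b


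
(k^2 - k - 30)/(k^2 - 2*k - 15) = (-k^2 + k + 30)/(-k^2 + 2*k + 15)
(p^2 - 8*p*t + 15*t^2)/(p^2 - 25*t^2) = (p - 3*t)/(p + 5*t)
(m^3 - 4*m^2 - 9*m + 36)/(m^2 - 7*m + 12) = m + 3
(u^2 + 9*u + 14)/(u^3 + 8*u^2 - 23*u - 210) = (u + 2)/(u^2 + u - 30)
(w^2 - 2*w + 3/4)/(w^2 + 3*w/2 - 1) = (w - 3/2)/(w + 2)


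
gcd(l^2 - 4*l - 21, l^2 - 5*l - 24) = l + 3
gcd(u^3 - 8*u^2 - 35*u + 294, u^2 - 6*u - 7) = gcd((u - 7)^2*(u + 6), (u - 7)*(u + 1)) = u - 7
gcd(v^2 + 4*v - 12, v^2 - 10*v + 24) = 1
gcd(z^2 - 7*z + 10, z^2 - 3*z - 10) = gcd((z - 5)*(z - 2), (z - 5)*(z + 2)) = z - 5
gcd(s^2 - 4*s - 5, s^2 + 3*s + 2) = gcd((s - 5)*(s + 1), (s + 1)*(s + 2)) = s + 1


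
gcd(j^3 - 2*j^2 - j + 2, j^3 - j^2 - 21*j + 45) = 1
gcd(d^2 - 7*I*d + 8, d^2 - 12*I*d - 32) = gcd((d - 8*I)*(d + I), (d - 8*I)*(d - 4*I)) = d - 8*I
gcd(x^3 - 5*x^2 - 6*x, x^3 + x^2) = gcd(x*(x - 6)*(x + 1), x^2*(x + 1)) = x^2 + x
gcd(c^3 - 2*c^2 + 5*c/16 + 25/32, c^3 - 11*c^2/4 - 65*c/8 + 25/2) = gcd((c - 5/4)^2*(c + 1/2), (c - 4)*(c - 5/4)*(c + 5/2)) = c - 5/4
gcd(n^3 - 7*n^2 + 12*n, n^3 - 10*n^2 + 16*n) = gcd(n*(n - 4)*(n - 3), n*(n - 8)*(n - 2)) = n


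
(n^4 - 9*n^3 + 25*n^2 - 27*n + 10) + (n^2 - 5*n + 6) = n^4 - 9*n^3 + 26*n^2 - 32*n + 16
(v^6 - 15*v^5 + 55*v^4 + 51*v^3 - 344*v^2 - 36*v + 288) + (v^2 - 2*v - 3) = v^6 - 15*v^5 + 55*v^4 + 51*v^3 - 343*v^2 - 38*v + 285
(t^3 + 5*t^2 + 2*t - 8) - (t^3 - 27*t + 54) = 5*t^2 + 29*t - 62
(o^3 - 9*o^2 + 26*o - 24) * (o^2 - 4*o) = o^5 - 13*o^4 + 62*o^3 - 128*o^2 + 96*o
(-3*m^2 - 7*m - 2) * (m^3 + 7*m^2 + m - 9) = -3*m^5 - 28*m^4 - 54*m^3 + 6*m^2 + 61*m + 18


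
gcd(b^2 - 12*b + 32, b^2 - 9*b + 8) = b - 8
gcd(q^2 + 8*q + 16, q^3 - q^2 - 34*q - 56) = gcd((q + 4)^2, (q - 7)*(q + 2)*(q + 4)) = q + 4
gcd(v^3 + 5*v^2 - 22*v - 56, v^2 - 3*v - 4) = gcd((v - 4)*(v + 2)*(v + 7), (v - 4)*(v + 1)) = v - 4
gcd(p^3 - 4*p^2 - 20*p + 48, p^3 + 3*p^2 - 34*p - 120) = p^2 - 2*p - 24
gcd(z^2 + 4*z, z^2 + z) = z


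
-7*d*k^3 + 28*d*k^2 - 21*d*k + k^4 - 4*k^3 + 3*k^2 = k*(-7*d + k)*(k - 3)*(k - 1)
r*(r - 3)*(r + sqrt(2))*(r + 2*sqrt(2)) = r^4 - 3*r^3 + 3*sqrt(2)*r^3 - 9*sqrt(2)*r^2 + 4*r^2 - 12*r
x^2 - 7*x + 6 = (x - 6)*(x - 1)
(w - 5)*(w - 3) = w^2 - 8*w + 15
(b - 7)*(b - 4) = b^2 - 11*b + 28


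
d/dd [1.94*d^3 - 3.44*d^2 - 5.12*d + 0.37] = 5.82*d^2 - 6.88*d - 5.12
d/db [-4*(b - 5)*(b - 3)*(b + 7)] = -12*b^2 + 8*b + 164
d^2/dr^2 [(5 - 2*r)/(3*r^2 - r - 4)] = 2*((2*r - 5)*(6*r - 1)^2 + (18*r - 17)*(-3*r^2 + r + 4))/(-3*r^2 + r + 4)^3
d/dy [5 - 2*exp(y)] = -2*exp(y)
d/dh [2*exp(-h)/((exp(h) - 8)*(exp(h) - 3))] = 2*(-3*exp(2*h) + 22*exp(h) - 24)*exp(-h)/(exp(4*h) - 22*exp(3*h) + 169*exp(2*h) - 528*exp(h) + 576)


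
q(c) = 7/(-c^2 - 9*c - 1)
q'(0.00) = 63.00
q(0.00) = -7.00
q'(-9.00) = -63.00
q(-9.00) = -7.00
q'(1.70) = 0.24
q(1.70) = -0.36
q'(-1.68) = 0.31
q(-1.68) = 0.62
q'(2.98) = 0.08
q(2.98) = -0.19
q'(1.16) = 0.48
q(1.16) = -0.55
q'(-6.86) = -0.18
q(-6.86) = 0.51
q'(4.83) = 0.03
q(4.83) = -0.10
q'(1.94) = 0.18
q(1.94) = -0.31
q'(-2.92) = 0.08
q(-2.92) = 0.42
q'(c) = 7*(2*c + 9)/(-c^2 - 9*c - 1)^2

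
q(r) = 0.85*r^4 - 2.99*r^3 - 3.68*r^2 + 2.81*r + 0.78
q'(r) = 3.4*r^3 - 8.97*r^2 - 7.36*r + 2.81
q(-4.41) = 494.75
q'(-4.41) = -430.79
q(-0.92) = -1.98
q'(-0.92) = -0.66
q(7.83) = 1556.78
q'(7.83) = 1027.41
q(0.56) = 0.76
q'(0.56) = -3.53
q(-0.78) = -1.92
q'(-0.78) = 1.48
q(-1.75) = 8.59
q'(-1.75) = -30.00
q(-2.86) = 89.46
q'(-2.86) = -129.05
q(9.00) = 3125.13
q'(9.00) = 1688.60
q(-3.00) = 108.81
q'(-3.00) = -147.64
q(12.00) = 11963.46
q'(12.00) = 4498.01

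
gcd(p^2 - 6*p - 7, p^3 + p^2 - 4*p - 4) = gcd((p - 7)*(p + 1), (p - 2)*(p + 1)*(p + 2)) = p + 1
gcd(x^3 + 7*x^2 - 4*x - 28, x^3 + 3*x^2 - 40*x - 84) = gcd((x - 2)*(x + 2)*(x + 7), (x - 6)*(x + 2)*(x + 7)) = x^2 + 9*x + 14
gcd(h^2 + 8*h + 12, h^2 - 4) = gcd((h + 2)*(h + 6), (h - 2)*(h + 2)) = h + 2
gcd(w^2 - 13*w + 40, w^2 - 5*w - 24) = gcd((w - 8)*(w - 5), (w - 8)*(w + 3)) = w - 8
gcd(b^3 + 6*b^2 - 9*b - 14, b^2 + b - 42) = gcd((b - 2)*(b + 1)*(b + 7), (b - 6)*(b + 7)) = b + 7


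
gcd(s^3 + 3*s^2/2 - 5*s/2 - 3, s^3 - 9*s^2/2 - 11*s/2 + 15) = s^2 + s/2 - 3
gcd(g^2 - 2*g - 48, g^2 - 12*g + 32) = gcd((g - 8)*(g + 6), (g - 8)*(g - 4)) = g - 8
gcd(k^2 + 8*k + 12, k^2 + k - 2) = k + 2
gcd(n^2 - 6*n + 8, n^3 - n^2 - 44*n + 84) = n - 2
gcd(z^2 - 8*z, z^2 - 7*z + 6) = 1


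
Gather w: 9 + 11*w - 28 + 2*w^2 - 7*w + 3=2*w^2 + 4*w - 16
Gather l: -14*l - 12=-14*l - 12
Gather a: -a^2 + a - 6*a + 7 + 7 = -a^2 - 5*a + 14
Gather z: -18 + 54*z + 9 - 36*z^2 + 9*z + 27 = -36*z^2 + 63*z + 18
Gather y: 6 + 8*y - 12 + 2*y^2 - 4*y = 2*y^2 + 4*y - 6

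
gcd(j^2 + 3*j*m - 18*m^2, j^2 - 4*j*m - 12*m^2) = 1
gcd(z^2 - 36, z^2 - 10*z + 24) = z - 6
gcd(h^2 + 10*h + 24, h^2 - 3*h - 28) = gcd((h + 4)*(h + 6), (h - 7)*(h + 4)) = h + 4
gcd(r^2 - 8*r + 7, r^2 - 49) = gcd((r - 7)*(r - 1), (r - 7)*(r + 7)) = r - 7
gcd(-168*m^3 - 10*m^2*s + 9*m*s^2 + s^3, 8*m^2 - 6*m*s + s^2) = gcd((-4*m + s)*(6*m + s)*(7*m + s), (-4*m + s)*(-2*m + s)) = -4*m + s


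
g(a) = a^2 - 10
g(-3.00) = -1.00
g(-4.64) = 11.53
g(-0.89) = -9.21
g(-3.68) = 3.54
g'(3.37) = 6.74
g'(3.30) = 6.60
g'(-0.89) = -1.78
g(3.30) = 0.89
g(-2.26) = -4.89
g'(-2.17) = -4.34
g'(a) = 2*a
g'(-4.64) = -9.28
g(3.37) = 1.36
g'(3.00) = 6.00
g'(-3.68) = -7.36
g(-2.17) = -5.29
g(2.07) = -5.72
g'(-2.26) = -4.52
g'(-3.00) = -6.00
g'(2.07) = 4.14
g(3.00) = -1.00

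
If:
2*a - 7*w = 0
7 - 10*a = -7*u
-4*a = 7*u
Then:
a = 1/2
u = -2/7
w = 1/7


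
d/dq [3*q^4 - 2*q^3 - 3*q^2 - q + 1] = 12*q^3 - 6*q^2 - 6*q - 1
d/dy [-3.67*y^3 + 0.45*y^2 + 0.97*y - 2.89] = -11.01*y^2 + 0.9*y + 0.97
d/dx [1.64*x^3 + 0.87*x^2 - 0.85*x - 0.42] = 4.92*x^2 + 1.74*x - 0.85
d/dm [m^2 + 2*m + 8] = 2*m + 2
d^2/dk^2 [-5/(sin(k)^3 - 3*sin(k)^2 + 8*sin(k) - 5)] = 5*(9*sin(k)^6 - 33*sin(k)^5 + 40*sin(k)^4 + 21*sin(k)^3 - 98*sin(k)^2 + 154*sin(k) - 98)/(sin(k)^3 - 3*sin(k)^2 + 8*sin(k) - 5)^3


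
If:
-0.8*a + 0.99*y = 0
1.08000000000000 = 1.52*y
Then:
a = 0.88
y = 0.71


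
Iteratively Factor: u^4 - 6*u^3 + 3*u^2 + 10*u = (u + 1)*(u^3 - 7*u^2 + 10*u) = u*(u + 1)*(u^2 - 7*u + 10) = u*(u - 2)*(u + 1)*(u - 5)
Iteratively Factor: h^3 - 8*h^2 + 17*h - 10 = (h - 2)*(h^2 - 6*h + 5) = (h - 5)*(h - 2)*(h - 1)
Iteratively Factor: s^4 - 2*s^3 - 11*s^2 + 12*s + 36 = (s + 2)*(s^3 - 4*s^2 - 3*s + 18) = (s - 3)*(s + 2)*(s^2 - s - 6) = (s - 3)*(s + 2)^2*(s - 3)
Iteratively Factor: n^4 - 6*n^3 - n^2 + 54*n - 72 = (n - 3)*(n^3 - 3*n^2 - 10*n + 24) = (n - 3)*(n + 3)*(n^2 - 6*n + 8) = (n - 3)*(n - 2)*(n + 3)*(n - 4)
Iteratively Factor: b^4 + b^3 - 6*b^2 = (b - 2)*(b^3 + 3*b^2) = (b - 2)*(b + 3)*(b^2) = b*(b - 2)*(b + 3)*(b)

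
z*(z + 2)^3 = z^4 + 6*z^3 + 12*z^2 + 8*z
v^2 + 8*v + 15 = (v + 3)*(v + 5)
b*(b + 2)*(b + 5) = b^3 + 7*b^2 + 10*b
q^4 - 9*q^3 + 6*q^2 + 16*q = q*(q - 8)*(q - 2)*(q + 1)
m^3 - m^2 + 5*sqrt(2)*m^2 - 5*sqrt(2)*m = m*(m - 1)*(m + 5*sqrt(2))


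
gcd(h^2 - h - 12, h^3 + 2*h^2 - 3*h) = h + 3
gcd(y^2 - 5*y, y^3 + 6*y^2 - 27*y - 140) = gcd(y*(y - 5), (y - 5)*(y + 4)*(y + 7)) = y - 5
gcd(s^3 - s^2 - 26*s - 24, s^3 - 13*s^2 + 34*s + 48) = s^2 - 5*s - 6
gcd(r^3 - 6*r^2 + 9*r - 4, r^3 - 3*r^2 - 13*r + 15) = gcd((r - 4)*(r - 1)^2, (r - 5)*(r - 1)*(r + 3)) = r - 1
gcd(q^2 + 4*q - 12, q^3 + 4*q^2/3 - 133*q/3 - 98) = q + 6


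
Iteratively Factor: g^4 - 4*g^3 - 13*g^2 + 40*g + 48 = (g + 1)*(g^3 - 5*g^2 - 8*g + 48) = (g - 4)*(g + 1)*(g^2 - g - 12) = (g - 4)*(g + 1)*(g + 3)*(g - 4)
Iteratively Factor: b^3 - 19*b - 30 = (b + 2)*(b^2 - 2*b - 15) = (b + 2)*(b + 3)*(b - 5)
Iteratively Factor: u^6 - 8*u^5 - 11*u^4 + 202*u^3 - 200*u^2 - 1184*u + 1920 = (u + 4)*(u^5 - 12*u^4 + 37*u^3 + 54*u^2 - 416*u + 480) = (u - 5)*(u + 4)*(u^4 - 7*u^3 + 2*u^2 + 64*u - 96) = (u - 5)*(u - 4)*(u + 4)*(u^3 - 3*u^2 - 10*u + 24) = (u - 5)*(u - 4)^2*(u + 4)*(u^2 + u - 6) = (u - 5)*(u - 4)^2*(u + 3)*(u + 4)*(u - 2)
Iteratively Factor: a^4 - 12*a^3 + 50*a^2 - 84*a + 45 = (a - 3)*(a^3 - 9*a^2 + 23*a - 15) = (a - 3)^2*(a^2 - 6*a + 5) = (a - 3)^2*(a - 1)*(a - 5)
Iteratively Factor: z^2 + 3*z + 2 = (z + 1)*(z + 2)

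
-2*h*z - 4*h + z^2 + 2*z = (-2*h + z)*(z + 2)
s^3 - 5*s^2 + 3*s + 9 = (s - 3)^2*(s + 1)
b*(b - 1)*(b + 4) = b^3 + 3*b^2 - 4*b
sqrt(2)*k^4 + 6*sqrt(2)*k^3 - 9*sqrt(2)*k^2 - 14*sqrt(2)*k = k*(k - 2)*(k + 7)*(sqrt(2)*k + sqrt(2))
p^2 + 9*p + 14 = (p + 2)*(p + 7)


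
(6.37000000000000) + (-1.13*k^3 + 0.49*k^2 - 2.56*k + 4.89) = -1.13*k^3 + 0.49*k^2 - 2.56*k + 11.26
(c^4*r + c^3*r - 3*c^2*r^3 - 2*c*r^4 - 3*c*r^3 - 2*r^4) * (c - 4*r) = c^5*r - 4*c^4*r^2 + c^4*r - 3*c^3*r^3 - 4*c^3*r^2 + 10*c^2*r^4 - 3*c^2*r^3 + 8*c*r^5 + 10*c*r^4 + 8*r^5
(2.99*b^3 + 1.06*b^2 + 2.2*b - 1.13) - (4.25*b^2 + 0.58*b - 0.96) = 2.99*b^3 - 3.19*b^2 + 1.62*b - 0.17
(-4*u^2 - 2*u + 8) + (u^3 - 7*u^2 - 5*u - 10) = u^3 - 11*u^2 - 7*u - 2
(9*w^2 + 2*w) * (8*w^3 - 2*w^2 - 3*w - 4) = 72*w^5 - 2*w^4 - 31*w^3 - 42*w^2 - 8*w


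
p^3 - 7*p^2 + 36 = (p - 6)*(p - 3)*(p + 2)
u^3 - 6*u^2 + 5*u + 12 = (u - 4)*(u - 3)*(u + 1)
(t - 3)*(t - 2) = t^2 - 5*t + 6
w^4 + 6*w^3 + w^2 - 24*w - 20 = (w - 2)*(w + 1)*(w + 2)*(w + 5)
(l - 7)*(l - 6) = l^2 - 13*l + 42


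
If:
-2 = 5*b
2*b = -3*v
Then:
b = -2/5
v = 4/15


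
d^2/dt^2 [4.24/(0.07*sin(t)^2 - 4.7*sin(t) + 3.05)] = (-0.083104*sin(t)^4 + 4.18488*sin(t)^3 - 89.915984*sin(t)^2 - 69.15016*sin(t) + 185.51272)/(0.07*sin(t)^2 - 4.7*sin(t) + 3.05)^3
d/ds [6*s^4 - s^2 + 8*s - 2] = 24*s^3 - 2*s + 8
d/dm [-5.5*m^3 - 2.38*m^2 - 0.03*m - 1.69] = -16.5*m^2 - 4.76*m - 0.03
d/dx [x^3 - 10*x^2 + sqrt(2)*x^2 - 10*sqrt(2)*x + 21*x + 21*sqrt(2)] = 3*x^2 - 20*x + 2*sqrt(2)*x - 10*sqrt(2) + 21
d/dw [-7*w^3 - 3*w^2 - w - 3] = -21*w^2 - 6*w - 1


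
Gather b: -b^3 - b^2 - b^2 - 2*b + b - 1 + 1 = -b^3 - 2*b^2 - b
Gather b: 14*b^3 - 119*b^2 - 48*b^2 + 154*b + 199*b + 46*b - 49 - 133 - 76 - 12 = 14*b^3 - 167*b^2 + 399*b - 270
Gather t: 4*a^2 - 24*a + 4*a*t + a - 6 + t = 4*a^2 - 23*a + t*(4*a + 1) - 6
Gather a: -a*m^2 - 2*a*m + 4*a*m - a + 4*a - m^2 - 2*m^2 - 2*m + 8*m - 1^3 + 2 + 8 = a*(-m^2 + 2*m + 3) - 3*m^2 + 6*m + 9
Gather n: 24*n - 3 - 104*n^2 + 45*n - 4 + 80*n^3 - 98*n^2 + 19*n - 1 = 80*n^3 - 202*n^2 + 88*n - 8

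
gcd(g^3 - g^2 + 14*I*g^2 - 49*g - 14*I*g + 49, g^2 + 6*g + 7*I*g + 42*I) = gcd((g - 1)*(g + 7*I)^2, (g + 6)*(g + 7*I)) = g + 7*I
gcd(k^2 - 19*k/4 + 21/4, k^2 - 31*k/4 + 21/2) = k - 7/4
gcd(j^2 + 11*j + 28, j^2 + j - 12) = j + 4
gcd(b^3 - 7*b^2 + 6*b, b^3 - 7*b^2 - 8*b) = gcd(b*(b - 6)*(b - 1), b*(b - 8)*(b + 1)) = b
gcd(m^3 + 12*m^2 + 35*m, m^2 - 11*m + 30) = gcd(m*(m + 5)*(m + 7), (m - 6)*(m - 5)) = 1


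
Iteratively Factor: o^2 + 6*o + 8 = (o + 4)*(o + 2)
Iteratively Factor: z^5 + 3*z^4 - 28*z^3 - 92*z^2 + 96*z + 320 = (z + 2)*(z^4 + z^3 - 30*z^2 - 32*z + 160) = (z + 2)*(z + 4)*(z^3 - 3*z^2 - 18*z + 40) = (z - 2)*(z + 2)*(z + 4)*(z^2 - z - 20) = (z - 5)*(z - 2)*(z + 2)*(z + 4)*(z + 4)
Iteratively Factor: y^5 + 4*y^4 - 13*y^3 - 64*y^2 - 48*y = (y + 4)*(y^4 - 13*y^2 - 12*y) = (y - 4)*(y + 4)*(y^3 + 4*y^2 + 3*y) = (y - 4)*(y + 3)*(y + 4)*(y^2 + y) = (y - 4)*(y + 1)*(y + 3)*(y + 4)*(y)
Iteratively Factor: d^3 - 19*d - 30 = (d + 3)*(d^2 - 3*d - 10) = (d - 5)*(d + 3)*(d + 2)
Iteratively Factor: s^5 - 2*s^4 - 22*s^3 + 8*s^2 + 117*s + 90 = (s + 2)*(s^4 - 4*s^3 - 14*s^2 + 36*s + 45) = (s - 3)*(s + 2)*(s^3 - s^2 - 17*s - 15) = (s - 5)*(s - 3)*(s + 2)*(s^2 + 4*s + 3) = (s - 5)*(s - 3)*(s + 2)*(s + 3)*(s + 1)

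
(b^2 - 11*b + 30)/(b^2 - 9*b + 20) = (b - 6)/(b - 4)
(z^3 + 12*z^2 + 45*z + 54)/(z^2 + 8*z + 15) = (z^2 + 9*z + 18)/(z + 5)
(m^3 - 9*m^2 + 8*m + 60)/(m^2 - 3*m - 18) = (m^2 - 3*m - 10)/(m + 3)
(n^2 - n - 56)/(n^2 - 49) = (n - 8)/(n - 7)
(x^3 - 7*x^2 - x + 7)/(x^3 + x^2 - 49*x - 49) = (x - 1)/(x + 7)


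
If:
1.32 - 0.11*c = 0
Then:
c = 12.00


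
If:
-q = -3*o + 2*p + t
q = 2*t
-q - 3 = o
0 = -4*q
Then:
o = -3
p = -9/2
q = 0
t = 0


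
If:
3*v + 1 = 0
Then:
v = -1/3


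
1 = 1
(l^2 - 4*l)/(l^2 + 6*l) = (l - 4)/(l + 6)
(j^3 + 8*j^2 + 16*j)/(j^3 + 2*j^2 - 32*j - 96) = j/(j - 6)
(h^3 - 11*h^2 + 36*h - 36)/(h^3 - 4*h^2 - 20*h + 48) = (h - 3)/(h + 4)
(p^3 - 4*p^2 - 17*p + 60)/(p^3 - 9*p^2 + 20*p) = (p^2 + p - 12)/(p*(p - 4))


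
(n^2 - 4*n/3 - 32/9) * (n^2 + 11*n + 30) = n^4 + 29*n^3/3 + 106*n^2/9 - 712*n/9 - 320/3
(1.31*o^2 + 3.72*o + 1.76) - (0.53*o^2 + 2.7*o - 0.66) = 0.78*o^2 + 1.02*o + 2.42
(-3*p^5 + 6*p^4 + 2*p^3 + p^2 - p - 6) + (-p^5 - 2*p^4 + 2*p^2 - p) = -4*p^5 + 4*p^4 + 2*p^3 + 3*p^2 - 2*p - 6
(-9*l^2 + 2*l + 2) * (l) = -9*l^3 + 2*l^2 + 2*l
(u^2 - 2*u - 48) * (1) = u^2 - 2*u - 48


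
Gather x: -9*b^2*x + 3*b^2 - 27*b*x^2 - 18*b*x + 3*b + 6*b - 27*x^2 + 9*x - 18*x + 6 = 3*b^2 + 9*b + x^2*(-27*b - 27) + x*(-9*b^2 - 18*b - 9) + 6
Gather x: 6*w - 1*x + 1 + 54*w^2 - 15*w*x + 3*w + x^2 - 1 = 54*w^2 + 9*w + x^2 + x*(-15*w - 1)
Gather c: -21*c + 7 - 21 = -21*c - 14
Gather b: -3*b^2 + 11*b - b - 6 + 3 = -3*b^2 + 10*b - 3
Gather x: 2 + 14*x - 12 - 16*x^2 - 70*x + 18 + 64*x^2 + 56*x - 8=48*x^2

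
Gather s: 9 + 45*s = 45*s + 9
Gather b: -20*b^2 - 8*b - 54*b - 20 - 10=-20*b^2 - 62*b - 30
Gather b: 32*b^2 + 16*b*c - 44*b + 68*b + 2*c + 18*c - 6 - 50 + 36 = 32*b^2 + b*(16*c + 24) + 20*c - 20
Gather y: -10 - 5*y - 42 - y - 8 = -6*y - 60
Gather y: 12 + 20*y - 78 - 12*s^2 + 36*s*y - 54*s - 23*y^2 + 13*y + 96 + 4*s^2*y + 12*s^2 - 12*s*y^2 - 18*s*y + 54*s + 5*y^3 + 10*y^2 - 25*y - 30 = 5*y^3 + y^2*(-12*s - 13) + y*(4*s^2 + 18*s + 8)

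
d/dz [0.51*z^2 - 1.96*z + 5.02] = 1.02*z - 1.96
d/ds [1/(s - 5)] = -1/(s - 5)^2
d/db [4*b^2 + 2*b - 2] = 8*b + 2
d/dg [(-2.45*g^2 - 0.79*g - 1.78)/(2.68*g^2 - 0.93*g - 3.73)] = (4.3957*g^2 + 27.8178*g + 1.2913)/(7.1824*g^4 - 4.9848*g^3 - 19.1279*g^2 + 6.9378*g + 13.9129)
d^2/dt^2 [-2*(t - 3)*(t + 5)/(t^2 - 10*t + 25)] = -48*t/(t^4 - 20*t^3 + 150*t^2 - 500*t + 625)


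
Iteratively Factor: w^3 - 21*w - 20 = (w - 5)*(w^2 + 5*w + 4) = (w - 5)*(w + 4)*(w + 1)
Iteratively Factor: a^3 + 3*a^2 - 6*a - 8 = (a + 4)*(a^2 - a - 2) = (a - 2)*(a + 4)*(a + 1)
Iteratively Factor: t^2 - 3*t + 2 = (t - 1)*(t - 2)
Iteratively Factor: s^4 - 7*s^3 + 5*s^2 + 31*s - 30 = (s - 3)*(s^3 - 4*s^2 - 7*s + 10) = (s - 3)*(s + 2)*(s^2 - 6*s + 5) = (s - 3)*(s - 1)*(s + 2)*(s - 5)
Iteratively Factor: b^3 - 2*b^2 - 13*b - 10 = (b - 5)*(b^2 + 3*b + 2) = (b - 5)*(b + 2)*(b + 1)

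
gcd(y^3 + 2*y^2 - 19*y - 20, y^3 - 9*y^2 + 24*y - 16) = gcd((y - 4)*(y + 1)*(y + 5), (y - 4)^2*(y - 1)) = y - 4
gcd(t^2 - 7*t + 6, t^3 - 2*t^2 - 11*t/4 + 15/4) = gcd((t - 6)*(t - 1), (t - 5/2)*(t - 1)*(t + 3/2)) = t - 1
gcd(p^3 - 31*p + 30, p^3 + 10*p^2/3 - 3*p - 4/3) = p - 1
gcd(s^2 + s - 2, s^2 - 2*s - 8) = s + 2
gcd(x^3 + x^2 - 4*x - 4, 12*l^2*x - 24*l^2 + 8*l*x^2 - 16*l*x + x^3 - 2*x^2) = x - 2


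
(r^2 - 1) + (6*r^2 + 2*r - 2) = 7*r^2 + 2*r - 3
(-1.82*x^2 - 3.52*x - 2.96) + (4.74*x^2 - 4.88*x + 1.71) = 2.92*x^2 - 8.4*x - 1.25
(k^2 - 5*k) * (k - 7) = k^3 - 12*k^2 + 35*k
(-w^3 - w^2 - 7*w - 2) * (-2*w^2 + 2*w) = 2*w^5 + 12*w^3 - 10*w^2 - 4*w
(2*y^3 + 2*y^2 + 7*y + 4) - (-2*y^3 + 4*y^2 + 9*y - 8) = 4*y^3 - 2*y^2 - 2*y + 12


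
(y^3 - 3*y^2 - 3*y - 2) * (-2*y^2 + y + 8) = -2*y^5 + 7*y^4 + 11*y^3 - 23*y^2 - 26*y - 16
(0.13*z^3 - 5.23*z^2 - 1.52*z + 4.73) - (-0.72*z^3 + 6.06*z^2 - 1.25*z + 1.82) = 0.85*z^3 - 11.29*z^2 - 0.27*z + 2.91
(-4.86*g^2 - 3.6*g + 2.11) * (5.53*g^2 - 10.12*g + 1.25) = -26.8758*g^4 + 29.2752*g^3 + 42.0253*g^2 - 25.8532*g + 2.6375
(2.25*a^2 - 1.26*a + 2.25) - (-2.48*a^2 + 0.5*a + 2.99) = 4.73*a^2 - 1.76*a - 0.74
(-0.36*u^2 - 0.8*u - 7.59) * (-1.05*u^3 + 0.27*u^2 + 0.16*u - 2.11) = 0.378*u^5 + 0.7428*u^4 + 7.6959*u^3 - 1.4177*u^2 + 0.4736*u + 16.0149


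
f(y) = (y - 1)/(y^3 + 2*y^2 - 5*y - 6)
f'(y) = (y - 1)*(-3*y^2 - 4*y + 5)/(y^3 + 2*y^2 - 5*y - 6)^2 + 1/(y^3 + 2*y^2 - 5*y - 6) = (-2*y^3 + y^2 + 4*y - 11)/(y^6 + 4*y^5 - 6*y^4 - 32*y^3 + y^2 + 60*y + 36)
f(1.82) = -0.34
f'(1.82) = -2.08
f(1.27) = -0.04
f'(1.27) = -0.17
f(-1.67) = -0.82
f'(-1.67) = -0.52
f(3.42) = 0.06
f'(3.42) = -0.04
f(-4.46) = 0.17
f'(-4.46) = 0.16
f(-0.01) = 0.17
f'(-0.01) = -0.31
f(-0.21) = 0.25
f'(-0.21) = -0.50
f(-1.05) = -6.89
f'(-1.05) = -133.24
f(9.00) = 0.01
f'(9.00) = 0.00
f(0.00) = 0.17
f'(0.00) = -0.31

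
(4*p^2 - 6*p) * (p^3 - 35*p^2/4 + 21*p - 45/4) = 4*p^5 - 41*p^4 + 273*p^3/2 - 171*p^2 + 135*p/2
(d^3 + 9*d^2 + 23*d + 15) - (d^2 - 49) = d^3 + 8*d^2 + 23*d + 64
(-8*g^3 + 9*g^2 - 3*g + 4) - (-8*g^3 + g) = 9*g^2 - 4*g + 4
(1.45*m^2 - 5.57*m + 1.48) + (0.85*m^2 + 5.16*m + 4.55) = 2.3*m^2 - 0.41*m + 6.03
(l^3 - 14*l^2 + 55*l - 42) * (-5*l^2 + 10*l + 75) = -5*l^5 + 80*l^4 - 340*l^3 - 290*l^2 + 3705*l - 3150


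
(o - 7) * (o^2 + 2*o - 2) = o^3 - 5*o^2 - 16*o + 14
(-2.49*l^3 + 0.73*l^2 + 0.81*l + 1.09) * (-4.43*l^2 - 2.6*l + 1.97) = 11.0307*l^5 + 3.2401*l^4 - 10.3916*l^3 - 5.4966*l^2 - 1.2383*l + 2.1473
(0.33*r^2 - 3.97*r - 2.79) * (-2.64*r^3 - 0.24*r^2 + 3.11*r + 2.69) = -0.8712*r^5 + 10.4016*r^4 + 9.3447*r^3 - 10.7894*r^2 - 19.3562*r - 7.5051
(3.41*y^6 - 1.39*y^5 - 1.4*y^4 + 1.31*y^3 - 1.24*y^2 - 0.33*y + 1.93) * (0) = 0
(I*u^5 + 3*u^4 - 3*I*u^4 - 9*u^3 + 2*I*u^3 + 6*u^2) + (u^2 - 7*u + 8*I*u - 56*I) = I*u^5 + 3*u^4 - 3*I*u^4 - 9*u^3 + 2*I*u^3 + 7*u^2 - 7*u + 8*I*u - 56*I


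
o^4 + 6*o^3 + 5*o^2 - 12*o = o*(o - 1)*(o + 3)*(o + 4)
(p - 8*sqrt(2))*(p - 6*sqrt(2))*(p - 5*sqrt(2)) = p^3 - 19*sqrt(2)*p^2 + 236*p - 480*sqrt(2)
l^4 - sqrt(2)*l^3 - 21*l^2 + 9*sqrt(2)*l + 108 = (l - 3)*(l + 3)*(l - 3*sqrt(2))*(l + 2*sqrt(2))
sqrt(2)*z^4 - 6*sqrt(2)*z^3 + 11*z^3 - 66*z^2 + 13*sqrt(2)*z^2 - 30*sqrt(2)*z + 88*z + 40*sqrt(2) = (z - 4)*(z - 2)*(z + 5*sqrt(2))*(sqrt(2)*z + 1)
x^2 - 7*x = x*(x - 7)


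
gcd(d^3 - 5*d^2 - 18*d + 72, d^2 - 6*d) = d - 6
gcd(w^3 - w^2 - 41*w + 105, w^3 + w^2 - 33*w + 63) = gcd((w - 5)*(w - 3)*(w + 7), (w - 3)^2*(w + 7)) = w^2 + 4*w - 21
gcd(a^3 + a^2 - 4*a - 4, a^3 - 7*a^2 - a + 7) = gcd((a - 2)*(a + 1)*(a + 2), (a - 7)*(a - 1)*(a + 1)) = a + 1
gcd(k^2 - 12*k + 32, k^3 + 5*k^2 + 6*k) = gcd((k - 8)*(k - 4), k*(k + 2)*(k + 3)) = 1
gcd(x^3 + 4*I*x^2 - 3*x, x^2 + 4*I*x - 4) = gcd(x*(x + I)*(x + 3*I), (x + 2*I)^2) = 1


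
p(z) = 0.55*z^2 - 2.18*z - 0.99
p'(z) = 1.1*z - 2.18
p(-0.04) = -0.90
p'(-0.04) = -2.22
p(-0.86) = 1.29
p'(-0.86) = -3.13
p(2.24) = -3.11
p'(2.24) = 0.28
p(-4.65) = 21.04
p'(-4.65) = -7.30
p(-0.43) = 0.05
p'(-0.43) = -2.65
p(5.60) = 4.05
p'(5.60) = 3.98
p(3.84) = -1.25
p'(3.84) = 2.04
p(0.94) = -2.55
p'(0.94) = -1.15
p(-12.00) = 104.37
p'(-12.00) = -15.38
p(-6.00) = 31.89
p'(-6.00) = -8.78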